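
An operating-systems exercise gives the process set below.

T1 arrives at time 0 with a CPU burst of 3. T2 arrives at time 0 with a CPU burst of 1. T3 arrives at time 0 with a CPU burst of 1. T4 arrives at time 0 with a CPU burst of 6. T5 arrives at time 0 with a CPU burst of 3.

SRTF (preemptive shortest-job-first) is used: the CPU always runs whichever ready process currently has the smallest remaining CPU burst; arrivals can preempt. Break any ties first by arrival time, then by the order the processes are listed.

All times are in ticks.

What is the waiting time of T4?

8

Timeline: | T2 0-1 | T3 1-2 | T1 2-5 | T5 5-8 | T4 8-14 |
Completion: T1=5  T2=1  T3=2  T4=14  T5=8
Turnaround (C−A): T1=5  T2=1  T3=2  T4=14  T5=8
Waiting(T4) = turnaround − burst = 14 − 6 = 8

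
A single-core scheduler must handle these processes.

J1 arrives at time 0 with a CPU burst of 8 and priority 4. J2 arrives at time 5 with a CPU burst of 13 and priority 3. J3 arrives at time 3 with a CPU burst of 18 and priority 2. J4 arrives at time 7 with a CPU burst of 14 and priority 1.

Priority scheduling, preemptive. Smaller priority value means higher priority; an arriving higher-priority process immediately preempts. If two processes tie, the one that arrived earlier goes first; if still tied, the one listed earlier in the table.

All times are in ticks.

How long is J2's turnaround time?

Schedule: | J1 0-3 | J3 3-7 | J4 7-21 | J3 21-35 | J2 35-48 | J1 48-53 |
Completion: J1=53  J2=48  J3=35  J4=21
Turnaround(J2) = completion − arrival = 48 − 5 = 43

43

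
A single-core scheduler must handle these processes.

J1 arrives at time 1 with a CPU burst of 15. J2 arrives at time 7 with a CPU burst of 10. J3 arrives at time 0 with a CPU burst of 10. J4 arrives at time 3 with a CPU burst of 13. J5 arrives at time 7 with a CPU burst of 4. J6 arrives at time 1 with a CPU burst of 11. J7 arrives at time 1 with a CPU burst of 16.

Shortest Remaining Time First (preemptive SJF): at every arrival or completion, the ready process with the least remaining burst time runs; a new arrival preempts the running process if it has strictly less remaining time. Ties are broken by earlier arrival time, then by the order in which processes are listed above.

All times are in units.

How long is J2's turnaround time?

Timeline: | J3 0-10 | J5 10-14 | J2 14-24 | J6 24-35 | J4 35-48 | J1 48-63 | J7 63-79 |
Completion: J1=63  J2=24  J3=10  J4=48  J5=14  J6=35  J7=79
Turnaround (C−A): J1=62  J2=17  J3=10  J4=45  J5=7  J6=34  J7=78
Turnaround(J2) = completion − arrival = 24 − 7 = 17

17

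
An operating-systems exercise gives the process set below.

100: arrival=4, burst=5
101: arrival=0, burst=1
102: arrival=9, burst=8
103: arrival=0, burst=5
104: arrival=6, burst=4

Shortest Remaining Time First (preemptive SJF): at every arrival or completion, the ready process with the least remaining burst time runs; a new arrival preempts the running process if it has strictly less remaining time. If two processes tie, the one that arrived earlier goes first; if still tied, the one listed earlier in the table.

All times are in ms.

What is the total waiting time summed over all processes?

13

Schedule: | 101 0-1 | 103 1-6 | 104 6-10 | 100 10-15 | 102 15-23 |
Completion: 100=15  101=1  102=23  103=6  104=10
Waiting = turnaround − burst: 100=6, 101=0, 102=6, 103=1, 104=0
Total waiting = 6 + 0 + 6 + 1 + 0 = 13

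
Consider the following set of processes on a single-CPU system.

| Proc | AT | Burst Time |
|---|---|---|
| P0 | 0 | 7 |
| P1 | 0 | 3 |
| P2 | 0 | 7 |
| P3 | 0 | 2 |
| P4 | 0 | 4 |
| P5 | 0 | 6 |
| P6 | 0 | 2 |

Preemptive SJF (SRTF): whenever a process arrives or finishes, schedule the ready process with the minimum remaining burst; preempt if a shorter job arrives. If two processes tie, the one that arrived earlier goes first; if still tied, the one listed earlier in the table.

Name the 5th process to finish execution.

P5

Timeline: | P3 0-2 | P6 2-4 | P1 4-7 | P4 7-11 | P5 11-17 | P0 17-24 | P2 24-31 |
Completion: P0=24  P1=7  P2=31  P3=2  P4=11  P5=17  P6=4
Turnaround (C−A): P0=24  P1=7  P2=31  P3=2  P4=11  P5=17  P6=4
Finish order: P3 → P6 → P1 → P4 → P5 → P0 → P2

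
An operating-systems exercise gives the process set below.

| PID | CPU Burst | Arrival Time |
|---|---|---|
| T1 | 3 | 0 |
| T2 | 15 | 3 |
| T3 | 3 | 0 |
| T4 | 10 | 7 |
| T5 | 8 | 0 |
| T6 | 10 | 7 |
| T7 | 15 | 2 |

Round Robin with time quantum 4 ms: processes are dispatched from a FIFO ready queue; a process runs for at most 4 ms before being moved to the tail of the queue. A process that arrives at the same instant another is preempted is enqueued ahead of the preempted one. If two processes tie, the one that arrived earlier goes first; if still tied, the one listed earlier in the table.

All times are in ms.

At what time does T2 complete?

Schedule: | T1 0-3 | T3 3-6 | T5 6-10 | T7 10-14 | T2 14-18 | T4 18-22 | T6 22-26 | T5 26-30 | T7 30-34 | T2 34-38 | T4 38-42 | T6 42-46 | T7 46-50 | T2 50-54 | T4 54-56 | T6 56-58 | T7 58-61 | T2 61-64 |
Completion: T1=3  T2=64  T3=6  T4=56  T5=30  T6=58  T7=61
Turnaround (C−A): T1=3  T2=61  T3=6  T4=49  T5=30  T6=51  T7=59

64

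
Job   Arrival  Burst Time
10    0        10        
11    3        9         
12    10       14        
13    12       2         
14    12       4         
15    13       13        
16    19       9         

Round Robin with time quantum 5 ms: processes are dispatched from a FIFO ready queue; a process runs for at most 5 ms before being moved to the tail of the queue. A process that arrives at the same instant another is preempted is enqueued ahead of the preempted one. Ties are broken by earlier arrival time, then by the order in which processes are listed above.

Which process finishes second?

Gantt: | 10 0-5 | 11 5-10 | 10 10-15 | 12 15-20 | 11 20-24 | 13 24-26 | 14 26-30 | 15 30-35 | 16 35-40 | 12 40-45 | 15 45-50 | 16 50-54 | 12 54-58 | 15 58-61 |
Completion: 10=15  11=24  12=58  13=26  14=30  15=61  16=54
Turnaround (C−A): 10=15  11=21  12=48  13=14  14=18  15=48  16=35
Finish order: 10 → 11 → 13 → 14 → 16 → 12 → 15

11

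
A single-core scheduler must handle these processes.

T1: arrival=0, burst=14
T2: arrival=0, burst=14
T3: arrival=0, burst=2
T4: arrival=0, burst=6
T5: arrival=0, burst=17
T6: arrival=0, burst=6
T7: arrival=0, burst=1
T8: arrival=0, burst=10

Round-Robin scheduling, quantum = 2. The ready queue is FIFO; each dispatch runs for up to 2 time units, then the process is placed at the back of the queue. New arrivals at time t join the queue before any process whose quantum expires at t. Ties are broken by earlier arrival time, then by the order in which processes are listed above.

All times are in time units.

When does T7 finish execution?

13

Timeline: | T1 0-2 | T2 2-4 | T3 4-6 | T4 6-8 | T5 8-10 | T6 10-12 | T7 12-13 | T8 13-15 | T1 15-17 | T2 17-19 | T4 19-21 | T5 21-23 | T6 23-25 | T8 25-27 | T1 27-29 | T2 29-31 | T4 31-33 | T5 33-35 | T6 35-37 | T8 37-39 | T1 39-41 | T2 41-43 | T5 43-45 | T8 45-47 | T1 47-49 | T2 49-51 | T5 51-53 | T8 53-55 | T1 55-57 | T2 57-59 | T5 59-61 | T1 61-63 | T2 63-65 | T5 65-70 |
Completion: T1=63  T2=65  T3=6  T4=33  T5=70  T6=37  T7=13  T8=55
Turnaround (C−A): T1=63  T2=65  T3=6  T4=33  T5=70  T6=37  T7=13  T8=55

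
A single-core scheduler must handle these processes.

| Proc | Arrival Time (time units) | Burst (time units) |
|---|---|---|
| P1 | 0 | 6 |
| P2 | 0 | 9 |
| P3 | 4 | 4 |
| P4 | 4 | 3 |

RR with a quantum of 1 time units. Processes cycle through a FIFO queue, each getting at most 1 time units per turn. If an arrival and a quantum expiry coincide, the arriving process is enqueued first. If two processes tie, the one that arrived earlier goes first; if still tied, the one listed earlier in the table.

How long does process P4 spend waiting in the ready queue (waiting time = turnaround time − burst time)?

8

Gantt: | P1 0-1 | P2 1-2 | P1 2-3 | P2 3-4 | P1 4-5 | P3 5-6 | P4 6-7 | P2 7-8 | P1 8-9 | P3 9-10 | P4 10-11 | P2 11-12 | P1 12-13 | P3 13-14 | P4 14-15 | P2 15-16 | P1 16-17 | P3 17-18 | P2 18-22 |
Completion: P1=17  P2=22  P3=18  P4=15
Turnaround (C−A): P1=17  P2=22  P3=14  P4=11
Waiting(P4) = turnaround − burst = 11 − 3 = 8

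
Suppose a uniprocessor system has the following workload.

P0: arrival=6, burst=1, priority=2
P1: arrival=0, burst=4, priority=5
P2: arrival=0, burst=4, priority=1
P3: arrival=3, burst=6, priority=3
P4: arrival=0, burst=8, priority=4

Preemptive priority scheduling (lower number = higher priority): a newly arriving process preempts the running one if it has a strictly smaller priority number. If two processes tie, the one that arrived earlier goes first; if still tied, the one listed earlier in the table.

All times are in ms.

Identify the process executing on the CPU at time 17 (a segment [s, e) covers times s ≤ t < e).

Timeline: | P2 0-4 | P3 4-6 | P0 6-7 | P3 7-11 | P4 11-19 | P1 19-23 |
Completion: P0=7  P1=23  P2=4  P3=11  P4=19
Turnaround (C−A): P0=1  P1=23  P2=4  P3=8  P4=19

P4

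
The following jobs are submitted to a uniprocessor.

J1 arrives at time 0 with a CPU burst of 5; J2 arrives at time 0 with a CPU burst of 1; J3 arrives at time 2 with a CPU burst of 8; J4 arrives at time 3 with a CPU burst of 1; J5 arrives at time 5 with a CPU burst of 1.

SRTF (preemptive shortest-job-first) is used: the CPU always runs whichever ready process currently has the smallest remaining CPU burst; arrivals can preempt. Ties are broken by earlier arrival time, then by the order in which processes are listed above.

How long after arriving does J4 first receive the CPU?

0

Gantt: | J2 0-1 | J1 1-3 | J4 3-4 | J1 4-5 | J5 5-6 | J1 6-8 | J3 8-16 |
Completion: J1=8  J2=1  J3=16  J4=4  J5=6
Turnaround (C−A): J1=8  J2=1  J3=14  J4=1  J5=1
Response(J4) = first start − arrival = 3 − 3 = 0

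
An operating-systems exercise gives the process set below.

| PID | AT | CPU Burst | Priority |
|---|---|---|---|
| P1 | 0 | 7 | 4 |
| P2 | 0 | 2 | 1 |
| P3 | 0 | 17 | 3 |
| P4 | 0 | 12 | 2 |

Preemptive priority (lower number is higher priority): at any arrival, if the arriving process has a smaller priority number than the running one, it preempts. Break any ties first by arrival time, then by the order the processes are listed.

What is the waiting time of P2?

0

Schedule: | P2 0-2 | P4 2-14 | P3 14-31 | P1 31-38 |
Completion: P1=38  P2=2  P3=31  P4=14
Turnaround (C−A): P1=38  P2=2  P3=31  P4=14
Waiting(P2) = turnaround − burst = 2 − 2 = 0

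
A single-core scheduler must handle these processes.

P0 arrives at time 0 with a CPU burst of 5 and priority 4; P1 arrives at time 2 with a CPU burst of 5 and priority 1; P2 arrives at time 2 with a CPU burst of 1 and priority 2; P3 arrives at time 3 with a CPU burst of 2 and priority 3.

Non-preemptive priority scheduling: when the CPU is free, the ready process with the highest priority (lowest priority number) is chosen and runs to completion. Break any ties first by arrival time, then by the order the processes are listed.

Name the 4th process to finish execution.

P3

Schedule: | P0 0-5 | P1 5-10 | P2 10-11 | P3 11-13 |
Completion: P0=5  P1=10  P2=11  P3=13
Turnaround (C−A): P0=5  P1=8  P2=9  P3=10
Finish order: P0 → P1 → P2 → P3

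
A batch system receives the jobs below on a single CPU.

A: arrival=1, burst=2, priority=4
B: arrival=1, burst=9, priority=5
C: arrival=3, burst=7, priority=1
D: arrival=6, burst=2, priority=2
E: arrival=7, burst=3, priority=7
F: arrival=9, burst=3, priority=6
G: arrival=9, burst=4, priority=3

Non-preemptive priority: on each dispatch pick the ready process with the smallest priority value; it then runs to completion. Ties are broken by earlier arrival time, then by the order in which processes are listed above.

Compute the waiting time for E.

21

Timeline: | idle 0-1 | A 1-3 | C 3-10 | D 10-12 | G 12-16 | B 16-25 | F 25-28 | E 28-31 |
Completion: A=3  B=25  C=10  D=12  E=31  F=28  G=16
Waiting(E) = turnaround − burst = 24 − 3 = 21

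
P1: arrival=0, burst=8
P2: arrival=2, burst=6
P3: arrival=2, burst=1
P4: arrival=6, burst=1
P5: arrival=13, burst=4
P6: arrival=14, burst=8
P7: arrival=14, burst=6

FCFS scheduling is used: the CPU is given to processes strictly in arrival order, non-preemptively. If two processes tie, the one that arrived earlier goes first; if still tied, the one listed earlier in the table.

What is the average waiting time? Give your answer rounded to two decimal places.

7.14

Schedule: | P1 0-8 | P2 8-14 | P3 14-15 | P4 15-16 | P5 16-20 | P6 20-28 | P7 28-34 |
Completion: P1=8  P2=14  P3=15  P4=16  P5=20  P6=28  P7=34
Waiting times: P1=0, P2=6, P3=12, P4=9, P5=3, P6=6, P7=14
Average waiting = (0+6+12+9+3+6+14) / 7 = 50/7 = 7.14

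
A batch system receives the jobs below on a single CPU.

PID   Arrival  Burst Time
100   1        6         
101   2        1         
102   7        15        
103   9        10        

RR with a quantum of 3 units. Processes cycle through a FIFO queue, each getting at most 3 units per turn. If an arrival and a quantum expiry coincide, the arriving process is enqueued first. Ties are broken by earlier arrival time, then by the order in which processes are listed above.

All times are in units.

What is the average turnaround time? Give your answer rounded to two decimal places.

Schedule: | idle 0-1 | 100 1-4 | 101 4-5 | 100 5-8 | 102 8-11 | 103 11-14 | 102 14-17 | 103 17-20 | 102 20-23 | 103 23-26 | 102 26-29 | 103 29-30 | 102 30-33 |
Completion: 100=8  101=5  102=33  103=30
Turnaround (C−A): 100=7  101=3  102=26  103=21
Turnaround times: 100=7, 101=3, 102=26, 103=21
Average turnaround = (7+3+26+21) / 4 = 57/4 = 14.25

14.25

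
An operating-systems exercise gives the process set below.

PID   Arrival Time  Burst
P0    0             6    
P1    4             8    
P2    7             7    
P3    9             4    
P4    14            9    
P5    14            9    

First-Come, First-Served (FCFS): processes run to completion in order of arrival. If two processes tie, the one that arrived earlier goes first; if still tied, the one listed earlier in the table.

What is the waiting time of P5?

Timeline: | P0 0-6 | P1 6-14 | P2 14-21 | P3 21-25 | P4 25-34 | P5 34-43 |
Completion: P0=6  P1=14  P2=21  P3=25  P4=34  P5=43
Turnaround (C−A): P0=6  P1=10  P2=14  P3=16  P4=20  P5=29
Waiting(P5) = turnaround − burst = 29 − 9 = 20

20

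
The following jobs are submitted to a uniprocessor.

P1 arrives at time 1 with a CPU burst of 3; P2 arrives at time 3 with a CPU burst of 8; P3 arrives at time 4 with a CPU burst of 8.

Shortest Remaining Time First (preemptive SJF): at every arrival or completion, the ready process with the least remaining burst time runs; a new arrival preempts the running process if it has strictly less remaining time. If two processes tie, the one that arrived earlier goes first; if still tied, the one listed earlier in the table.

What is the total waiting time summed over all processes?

9

Timeline: | idle 0-1 | P1 1-4 | P2 4-12 | P3 12-20 |
Completion: P1=4  P2=12  P3=20
Turnaround (C−A): P1=3  P2=9  P3=16
Waiting = turnaround − burst: P1=0, P2=1, P3=8
Total waiting = 0 + 1 + 8 = 9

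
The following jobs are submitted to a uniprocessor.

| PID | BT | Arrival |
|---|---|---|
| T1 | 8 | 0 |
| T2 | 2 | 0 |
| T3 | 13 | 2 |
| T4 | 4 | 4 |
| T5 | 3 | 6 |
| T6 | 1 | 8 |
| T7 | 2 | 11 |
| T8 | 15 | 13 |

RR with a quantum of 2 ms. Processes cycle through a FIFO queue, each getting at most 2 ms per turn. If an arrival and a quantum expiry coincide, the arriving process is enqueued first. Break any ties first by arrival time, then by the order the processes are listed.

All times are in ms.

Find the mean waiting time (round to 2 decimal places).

Schedule: | T1 0-2 | T2 2-4 | T3 4-6 | T1 6-8 | T4 8-10 | T5 10-12 | T3 12-14 | T6 14-15 | T1 15-17 | T4 17-19 | T7 19-21 | T5 21-22 | T8 22-24 | T3 24-26 | T1 26-28 | T8 28-30 | T3 30-32 | T8 32-34 | T3 34-36 | T8 36-38 | T3 38-40 | T8 40-42 | T3 42-43 | T8 43-48 |
Completion: T1=28  T2=4  T3=43  T4=19  T5=22  T6=15  T7=21  T8=48
Turnaround (C−A): T1=28  T2=4  T3=41  T4=15  T5=16  T6=7  T7=10  T8=35
Waiting times: T1=20, T2=2, T3=28, T4=11, T5=13, T6=6, T7=8, T8=20
Average waiting = (20+2+28+11+13+6+8+20) / 8 = 108/8 = 13.50

13.50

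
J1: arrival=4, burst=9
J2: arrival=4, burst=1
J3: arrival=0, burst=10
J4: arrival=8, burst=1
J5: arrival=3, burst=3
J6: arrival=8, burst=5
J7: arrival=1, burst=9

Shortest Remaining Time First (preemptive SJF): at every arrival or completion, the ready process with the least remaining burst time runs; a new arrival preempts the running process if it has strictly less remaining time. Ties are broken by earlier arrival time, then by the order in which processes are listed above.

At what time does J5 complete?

Schedule: | J3 0-3 | J5 3-4 | J2 4-5 | J5 5-7 | J3 7-8 | J4 8-9 | J6 9-14 | J3 14-20 | J7 20-29 | J1 29-38 |
Completion: J1=38  J2=5  J3=20  J4=9  J5=7  J6=14  J7=29
Turnaround (C−A): J1=34  J2=1  J3=20  J4=1  J5=4  J6=6  J7=28

7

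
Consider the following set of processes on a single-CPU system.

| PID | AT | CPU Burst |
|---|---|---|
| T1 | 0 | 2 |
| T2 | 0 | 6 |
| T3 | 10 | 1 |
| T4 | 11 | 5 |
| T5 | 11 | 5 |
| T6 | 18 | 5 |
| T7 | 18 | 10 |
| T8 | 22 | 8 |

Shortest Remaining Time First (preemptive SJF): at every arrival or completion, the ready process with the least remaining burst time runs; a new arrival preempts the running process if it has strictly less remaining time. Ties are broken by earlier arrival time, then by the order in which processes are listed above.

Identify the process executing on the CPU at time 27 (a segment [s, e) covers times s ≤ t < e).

T8

Schedule: | T1 0-2 | T2 2-8 | idle 8-10 | T3 10-11 | T4 11-16 | T5 16-21 | T6 21-26 | T8 26-34 | T7 34-44 |
Completion: T1=2  T2=8  T3=11  T4=16  T5=21  T6=26  T7=44  T8=34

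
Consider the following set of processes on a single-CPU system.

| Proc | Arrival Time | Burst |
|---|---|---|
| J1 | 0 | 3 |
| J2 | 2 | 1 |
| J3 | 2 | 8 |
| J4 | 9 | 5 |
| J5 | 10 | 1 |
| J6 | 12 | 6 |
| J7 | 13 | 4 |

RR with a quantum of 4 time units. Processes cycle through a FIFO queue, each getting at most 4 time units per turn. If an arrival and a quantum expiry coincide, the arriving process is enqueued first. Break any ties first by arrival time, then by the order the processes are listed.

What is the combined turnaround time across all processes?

67

Gantt: | J1 0-3 | J2 3-4 | J3 4-12 | J4 12-16 | J5 16-17 | J6 17-21 | J7 21-25 | J4 25-26 | J6 26-28 |
Completion: J1=3  J2=4  J3=12  J4=26  J5=17  J6=28  J7=25
Turnaround (C−A): J1=3  J2=2  J3=10  J4=17  J5=7  J6=16  J7=12
Turnaround = completion − arrival: J1=3, J2=2, J3=10, J4=17, J5=7, J6=16, J7=12
Total turnaround = 3 + 2 + 10 + 17 + 7 + 16 + 12 = 67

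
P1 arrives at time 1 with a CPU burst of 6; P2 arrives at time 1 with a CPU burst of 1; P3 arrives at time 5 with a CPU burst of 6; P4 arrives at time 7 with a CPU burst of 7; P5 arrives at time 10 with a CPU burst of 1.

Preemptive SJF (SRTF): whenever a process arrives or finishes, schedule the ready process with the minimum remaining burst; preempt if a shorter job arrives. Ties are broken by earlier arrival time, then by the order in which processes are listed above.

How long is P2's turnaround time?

1

Gantt: | idle 0-1 | P2 1-2 | P1 2-8 | P3 8-10 | P5 10-11 | P3 11-15 | P4 15-22 |
Completion: P1=8  P2=2  P3=15  P4=22  P5=11
Turnaround (C−A): P1=7  P2=1  P3=10  P4=15  P5=1
Turnaround(P2) = completion − arrival = 2 − 1 = 1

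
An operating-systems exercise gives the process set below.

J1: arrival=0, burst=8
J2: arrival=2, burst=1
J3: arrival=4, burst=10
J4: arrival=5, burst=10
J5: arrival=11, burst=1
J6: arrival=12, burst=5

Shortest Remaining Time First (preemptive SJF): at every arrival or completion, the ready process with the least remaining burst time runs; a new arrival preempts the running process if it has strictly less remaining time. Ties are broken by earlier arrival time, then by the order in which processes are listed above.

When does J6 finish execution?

17

Schedule: | J1 0-2 | J2 2-3 | J1 3-9 | J3 9-11 | J5 11-12 | J6 12-17 | J3 17-25 | J4 25-35 |
Completion: J1=9  J2=3  J3=25  J4=35  J5=12  J6=17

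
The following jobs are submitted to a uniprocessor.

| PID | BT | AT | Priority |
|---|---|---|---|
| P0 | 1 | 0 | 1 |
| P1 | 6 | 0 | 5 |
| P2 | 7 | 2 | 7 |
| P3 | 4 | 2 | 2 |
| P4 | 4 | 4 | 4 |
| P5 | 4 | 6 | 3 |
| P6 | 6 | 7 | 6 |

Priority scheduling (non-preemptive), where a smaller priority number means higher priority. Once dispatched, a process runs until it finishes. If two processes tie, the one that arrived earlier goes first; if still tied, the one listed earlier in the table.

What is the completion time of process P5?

15

Gantt: | P0 0-1 | P1 1-7 | P3 7-11 | P5 11-15 | P4 15-19 | P6 19-25 | P2 25-32 |
Completion: P0=1  P1=7  P2=32  P3=11  P4=19  P5=15  P6=25
Turnaround (C−A): P0=1  P1=7  P2=30  P3=9  P4=15  P5=9  P6=18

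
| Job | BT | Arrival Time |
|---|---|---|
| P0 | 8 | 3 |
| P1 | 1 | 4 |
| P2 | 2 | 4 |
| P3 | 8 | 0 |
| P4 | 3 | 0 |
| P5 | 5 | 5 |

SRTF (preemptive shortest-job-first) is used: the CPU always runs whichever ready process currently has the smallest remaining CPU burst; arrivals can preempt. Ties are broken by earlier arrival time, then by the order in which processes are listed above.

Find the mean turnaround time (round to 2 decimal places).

Timeline: | P4 0-3 | P3 3-4 | P1 4-5 | P2 5-7 | P5 7-12 | P3 12-19 | P0 19-27 |
Completion: P0=27  P1=5  P2=7  P3=19  P4=3  P5=12
Turnaround (C−A): P0=24  P1=1  P2=3  P3=19  P4=3  P5=7
Turnaround times: P0=24, P1=1, P2=3, P3=19, P4=3, P5=7
Average turnaround = (24+1+3+19+3+7) / 6 = 57/6 = 9.50

9.50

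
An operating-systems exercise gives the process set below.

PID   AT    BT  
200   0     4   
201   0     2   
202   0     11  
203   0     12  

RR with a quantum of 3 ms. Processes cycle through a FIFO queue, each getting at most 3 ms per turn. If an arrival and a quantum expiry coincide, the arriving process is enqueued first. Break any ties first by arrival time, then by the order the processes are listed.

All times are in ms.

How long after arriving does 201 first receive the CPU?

Timeline: | 200 0-3 | 201 3-5 | 202 5-8 | 203 8-11 | 200 11-12 | 202 12-15 | 203 15-18 | 202 18-21 | 203 21-24 | 202 24-26 | 203 26-29 |
Completion: 200=12  201=5  202=26  203=29
Response(201) = first start − arrival = 3 − 0 = 3

3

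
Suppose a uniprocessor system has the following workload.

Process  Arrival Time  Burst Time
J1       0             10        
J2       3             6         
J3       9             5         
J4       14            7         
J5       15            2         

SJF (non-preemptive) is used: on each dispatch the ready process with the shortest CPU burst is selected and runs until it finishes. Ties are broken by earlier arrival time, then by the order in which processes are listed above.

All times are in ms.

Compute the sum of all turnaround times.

Gantt: | J1 0-10 | J3 10-15 | J5 15-17 | J2 17-23 | J4 23-30 |
Completion: J1=10  J2=23  J3=15  J4=30  J5=17
Turnaround (C−A): J1=10  J2=20  J3=6  J4=16  J5=2
Turnaround = completion − arrival: J1=10, J2=20, J3=6, J4=16, J5=2
Total turnaround = 10 + 20 + 6 + 16 + 2 = 54

54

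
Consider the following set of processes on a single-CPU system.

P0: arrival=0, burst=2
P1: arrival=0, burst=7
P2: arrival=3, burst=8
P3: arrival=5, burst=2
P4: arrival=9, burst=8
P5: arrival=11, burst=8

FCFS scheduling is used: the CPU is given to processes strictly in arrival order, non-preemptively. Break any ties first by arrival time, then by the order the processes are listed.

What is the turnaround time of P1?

Timeline: | P0 0-2 | P1 2-9 | P2 9-17 | P3 17-19 | P4 19-27 | P5 27-35 |
Completion: P0=2  P1=9  P2=17  P3=19  P4=27  P5=35
Turnaround (C−A): P0=2  P1=9  P2=14  P3=14  P4=18  P5=24
Turnaround(P1) = completion − arrival = 9 − 0 = 9

9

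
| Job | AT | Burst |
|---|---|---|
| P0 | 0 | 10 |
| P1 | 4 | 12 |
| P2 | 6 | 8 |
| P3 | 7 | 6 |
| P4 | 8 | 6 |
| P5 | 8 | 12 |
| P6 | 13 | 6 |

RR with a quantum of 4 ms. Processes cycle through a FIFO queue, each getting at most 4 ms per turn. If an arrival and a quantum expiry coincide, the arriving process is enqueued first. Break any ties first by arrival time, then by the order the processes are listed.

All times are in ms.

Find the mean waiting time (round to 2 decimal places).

32.86

Gantt: | P0 0-4 | P1 4-8 | P0 8-12 | P2 12-16 | P3 16-20 | P4 20-24 | P5 24-28 | P1 28-32 | P0 32-34 | P6 34-38 | P2 38-42 | P3 42-44 | P4 44-46 | P5 46-50 | P1 50-54 | P6 54-56 | P5 56-60 |
Completion: P0=34  P1=54  P2=42  P3=44  P4=46  P5=60  P6=56
Turnaround (C−A): P0=34  P1=50  P2=36  P3=37  P4=38  P5=52  P6=43
Waiting times: P0=24, P1=38, P2=28, P3=31, P4=32, P5=40, P6=37
Average waiting = (24+38+28+31+32+40+37) / 7 = 230/7 = 32.86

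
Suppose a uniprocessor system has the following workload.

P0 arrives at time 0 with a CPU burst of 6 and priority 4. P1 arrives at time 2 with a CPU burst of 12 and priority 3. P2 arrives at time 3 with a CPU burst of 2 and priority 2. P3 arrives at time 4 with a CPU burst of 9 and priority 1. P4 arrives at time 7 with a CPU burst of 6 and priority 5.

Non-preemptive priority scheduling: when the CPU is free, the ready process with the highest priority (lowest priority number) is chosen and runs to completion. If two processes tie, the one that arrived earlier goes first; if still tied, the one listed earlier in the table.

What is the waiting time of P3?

Schedule: | P0 0-6 | P3 6-15 | P2 15-17 | P1 17-29 | P4 29-35 |
Completion: P0=6  P1=29  P2=17  P3=15  P4=35
Waiting(P3) = turnaround − burst = 11 − 9 = 2

2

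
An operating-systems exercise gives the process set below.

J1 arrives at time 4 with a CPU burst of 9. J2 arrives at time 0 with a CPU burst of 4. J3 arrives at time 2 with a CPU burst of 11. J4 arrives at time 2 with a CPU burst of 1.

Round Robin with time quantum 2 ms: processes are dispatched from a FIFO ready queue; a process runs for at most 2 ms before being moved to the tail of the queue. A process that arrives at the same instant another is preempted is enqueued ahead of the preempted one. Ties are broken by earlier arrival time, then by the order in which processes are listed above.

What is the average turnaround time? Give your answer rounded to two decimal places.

13.25

Timeline: | J2 0-2 | J3 2-4 | J4 4-5 | J2 5-7 | J1 7-9 | J3 9-11 | J1 11-13 | J3 13-15 | J1 15-17 | J3 17-19 | J1 19-21 | J3 21-23 | J1 23-24 | J3 24-25 |
Completion: J1=24  J2=7  J3=25  J4=5
Turnaround (C−A): J1=20  J2=7  J3=23  J4=3
Turnaround times: J1=20, J2=7, J3=23, J4=3
Average turnaround = (20+7+23+3) / 4 = 53/4 = 13.25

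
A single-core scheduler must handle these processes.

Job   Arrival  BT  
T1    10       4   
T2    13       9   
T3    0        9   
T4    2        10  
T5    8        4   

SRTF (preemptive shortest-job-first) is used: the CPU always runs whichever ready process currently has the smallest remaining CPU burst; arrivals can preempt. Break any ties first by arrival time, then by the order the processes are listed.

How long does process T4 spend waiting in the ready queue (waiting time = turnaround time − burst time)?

Schedule: | T3 0-9 | T5 9-13 | T1 13-17 | T2 17-26 | T4 26-36 |
Completion: T1=17  T2=26  T3=9  T4=36  T5=13
Waiting(T4) = turnaround − burst = 34 − 10 = 24

24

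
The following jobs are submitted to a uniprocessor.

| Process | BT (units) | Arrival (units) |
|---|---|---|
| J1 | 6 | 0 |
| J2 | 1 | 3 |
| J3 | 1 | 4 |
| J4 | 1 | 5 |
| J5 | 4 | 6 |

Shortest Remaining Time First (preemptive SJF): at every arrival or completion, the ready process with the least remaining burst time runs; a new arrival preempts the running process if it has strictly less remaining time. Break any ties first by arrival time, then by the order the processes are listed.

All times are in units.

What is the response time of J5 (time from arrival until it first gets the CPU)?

3

Schedule: | J1 0-3 | J2 3-4 | J3 4-5 | J4 5-6 | J1 6-9 | J5 9-13 |
Completion: J1=9  J2=4  J3=5  J4=6  J5=13
Turnaround (C−A): J1=9  J2=1  J3=1  J4=1  J5=7
Response(J5) = first start − arrival = 9 − 6 = 3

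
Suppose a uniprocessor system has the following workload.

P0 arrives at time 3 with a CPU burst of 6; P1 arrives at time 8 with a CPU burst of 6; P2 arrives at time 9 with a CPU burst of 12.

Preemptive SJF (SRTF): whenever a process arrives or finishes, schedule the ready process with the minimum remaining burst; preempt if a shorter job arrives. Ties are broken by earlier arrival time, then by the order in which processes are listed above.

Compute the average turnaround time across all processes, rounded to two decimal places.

10.33

Gantt: | idle 0-3 | P0 3-9 | P1 9-15 | P2 15-27 |
Completion: P0=9  P1=15  P2=27
Turnaround times: P0=6, P1=7, P2=18
Average turnaround = (6+7+18) / 3 = 31/3 = 10.33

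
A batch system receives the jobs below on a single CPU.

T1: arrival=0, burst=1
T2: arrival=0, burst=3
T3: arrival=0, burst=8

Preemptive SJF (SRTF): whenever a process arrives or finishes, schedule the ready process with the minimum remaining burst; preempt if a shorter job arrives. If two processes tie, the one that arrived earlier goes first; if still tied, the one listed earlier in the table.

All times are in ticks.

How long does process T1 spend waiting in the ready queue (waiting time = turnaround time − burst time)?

Schedule: | T1 0-1 | T2 1-4 | T3 4-12 |
Completion: T1=1  T2=4  T3=12
Waiting(T1) = turnaround − burst = 1 − 1 = 0

0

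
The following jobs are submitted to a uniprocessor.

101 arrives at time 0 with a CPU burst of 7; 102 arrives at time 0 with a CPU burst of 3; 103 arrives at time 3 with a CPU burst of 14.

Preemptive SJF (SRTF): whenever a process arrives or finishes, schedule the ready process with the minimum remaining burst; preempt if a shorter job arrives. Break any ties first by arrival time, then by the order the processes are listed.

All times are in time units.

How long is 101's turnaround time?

10

Timeline: | 102 0-3 | 101 3-10 | 103 10-24 |
Completion: 101=10  102=3  103=24
Turnaround(101) = completion − arrival = 10 − 0 = 10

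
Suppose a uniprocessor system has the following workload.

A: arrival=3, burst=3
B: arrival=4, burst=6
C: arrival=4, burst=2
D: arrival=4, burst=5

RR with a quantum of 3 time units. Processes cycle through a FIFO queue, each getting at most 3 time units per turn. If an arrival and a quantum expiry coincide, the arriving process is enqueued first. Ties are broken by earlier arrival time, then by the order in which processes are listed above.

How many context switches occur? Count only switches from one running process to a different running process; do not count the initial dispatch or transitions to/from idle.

5

Schedule: | idle 0-3 | A 3-6 | B 6-9 | C 9-11 | D 11-14 | B 14-17 | D 17-19 |
Completion: A=6  B=17  C=11  D=19
Turnaround (C−A): A=3  B=13  C=7  D=15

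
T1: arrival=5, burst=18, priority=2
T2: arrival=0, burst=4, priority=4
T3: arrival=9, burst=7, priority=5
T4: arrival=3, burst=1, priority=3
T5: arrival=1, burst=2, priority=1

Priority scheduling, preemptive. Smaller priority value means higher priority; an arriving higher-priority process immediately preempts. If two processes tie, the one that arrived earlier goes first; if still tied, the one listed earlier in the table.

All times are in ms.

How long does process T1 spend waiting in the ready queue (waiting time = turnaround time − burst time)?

Timeline: | T2 0-1 | T5 1-3 | T4 3-4 | T2 4-5 | T1 5-23 | T2 23-25 | T3 25-32 |
Completion: T1=23  T2=25  T3=32  T4=4  T5=3
Turnaround (C−A): T1=18  T2=25  T3=23  T4=1  T5=2
Waiting(T1) = turnaround − burst = 18 − 18 = 0

0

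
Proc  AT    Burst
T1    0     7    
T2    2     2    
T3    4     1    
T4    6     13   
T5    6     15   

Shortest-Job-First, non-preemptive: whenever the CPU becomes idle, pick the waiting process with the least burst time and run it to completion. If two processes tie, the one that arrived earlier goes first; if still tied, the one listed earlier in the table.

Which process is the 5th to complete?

Timeline: | T1 0-7 | T3 7-8 | T2 8-10 | T4 10-23 | T5 23-38 |
Completion: T1=7  T2=10  T3=8  T4=23  T5=38
Turnaround (C−A): T1=7  T2=8  T3=4  T4=17  T5=32
Finish order: T1 → T3 → T2 → T4 → T5

T5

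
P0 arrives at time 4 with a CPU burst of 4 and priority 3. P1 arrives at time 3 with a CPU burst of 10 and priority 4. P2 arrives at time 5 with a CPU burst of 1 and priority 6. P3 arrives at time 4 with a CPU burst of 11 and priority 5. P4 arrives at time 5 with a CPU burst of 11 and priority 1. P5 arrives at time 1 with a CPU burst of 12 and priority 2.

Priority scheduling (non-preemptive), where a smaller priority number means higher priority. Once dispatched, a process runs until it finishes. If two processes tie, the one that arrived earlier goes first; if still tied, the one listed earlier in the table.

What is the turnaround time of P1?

35

Timeline: | idle 0-1 | P5 1-13 | P4 13-24 | P0 24-28 | P1 28-38 | P3 38-49 | P2 49-50 |
Completion: P0=28  P1=38  P2=50  P3=49  P4=24  P5=13
Turnaround(P1) = completion − arrival = 38 − 3 = 35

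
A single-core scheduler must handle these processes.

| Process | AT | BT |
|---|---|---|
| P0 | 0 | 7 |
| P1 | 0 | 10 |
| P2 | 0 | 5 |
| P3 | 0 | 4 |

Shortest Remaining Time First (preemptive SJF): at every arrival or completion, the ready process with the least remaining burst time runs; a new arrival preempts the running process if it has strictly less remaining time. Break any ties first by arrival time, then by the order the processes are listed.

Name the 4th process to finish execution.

P1

Schedule: | P3 0-4 | P2 4-9 | P0 9-16 | P1 16-26 |
Completion: P0=16  P1=26  P2=9  P3=4
Finish order: P3 → P2 → P0 → P1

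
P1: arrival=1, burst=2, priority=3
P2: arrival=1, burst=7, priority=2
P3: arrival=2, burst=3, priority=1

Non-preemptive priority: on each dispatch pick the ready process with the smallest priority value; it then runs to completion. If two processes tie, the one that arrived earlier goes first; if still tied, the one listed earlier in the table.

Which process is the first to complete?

P2

Gantt: | idle 0-1 | P2 1-8 | P3 8-11 | P1 11-13 |
Completion: P1=13  P2=8  P3=11
Finish order: P2 → P3 → P1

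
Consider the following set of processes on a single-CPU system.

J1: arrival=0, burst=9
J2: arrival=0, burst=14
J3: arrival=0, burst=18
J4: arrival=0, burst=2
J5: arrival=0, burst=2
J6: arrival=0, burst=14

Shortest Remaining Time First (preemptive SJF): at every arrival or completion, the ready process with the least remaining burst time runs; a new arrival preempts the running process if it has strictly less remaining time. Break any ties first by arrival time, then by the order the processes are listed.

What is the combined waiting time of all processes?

87

Schedule: | J4 0-2 | J5 2-4 | J1 4-13 | J2 13-27 | J6 27-41 | J3 41-59 |
Completion: J1=13  J2=27  J3=59  J4=2  J5=4  J6=41
Turnaround (C−A): J1=13  J2=27  J3=59  J4=2  J5=4  J6=41
Waiting = turnaround − burst: J1=4, J2=13, J3=41, J4=0, J5=2, J6=27
Total waiting = 4 + 13 + 41 + 0 + 2 + 27 = 87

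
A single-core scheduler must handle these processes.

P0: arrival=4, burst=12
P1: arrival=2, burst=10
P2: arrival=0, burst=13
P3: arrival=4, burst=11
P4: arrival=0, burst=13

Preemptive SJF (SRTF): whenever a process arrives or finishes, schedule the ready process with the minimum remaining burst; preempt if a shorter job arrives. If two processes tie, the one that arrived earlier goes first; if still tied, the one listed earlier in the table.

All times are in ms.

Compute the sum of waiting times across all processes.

105

Gantt: | P2 0-2 | P1 2-12 | P2 12-23 | P3 23-34 | P0 34-46 | P4 46-59 |
Completion: P0=46  P1=12  P2=23  P3=34  P4=59
Turnaround (C−A): P0=42  P1=10  P2=23  P3=30  P4=59
Waiting = turnaround − burst: P0=30, P1=0, P2=10, P3=19, P4=46
Total waiting = 30 + 0 + 10 + 19 + 46 = 105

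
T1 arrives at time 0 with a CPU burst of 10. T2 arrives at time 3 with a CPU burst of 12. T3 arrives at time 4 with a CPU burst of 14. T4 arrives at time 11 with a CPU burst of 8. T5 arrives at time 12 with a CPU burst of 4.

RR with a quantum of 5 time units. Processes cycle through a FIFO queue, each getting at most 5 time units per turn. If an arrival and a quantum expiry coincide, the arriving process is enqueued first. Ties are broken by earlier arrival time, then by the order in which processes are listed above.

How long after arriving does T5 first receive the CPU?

Gantt: | T1 0-5 | T2 5-10 | T3 10-15 | T1 15-20 | T2 20-25 | T4 25-30 | T5 30-34 | T3 34-39 | T2 39-41 | T4 41-44 | T3 44-48 |
Completion: T1=20  T2=41  T3=48  T4=44  T5=34
Response(T5) = first start − arrival = 30 − 12 = 18

18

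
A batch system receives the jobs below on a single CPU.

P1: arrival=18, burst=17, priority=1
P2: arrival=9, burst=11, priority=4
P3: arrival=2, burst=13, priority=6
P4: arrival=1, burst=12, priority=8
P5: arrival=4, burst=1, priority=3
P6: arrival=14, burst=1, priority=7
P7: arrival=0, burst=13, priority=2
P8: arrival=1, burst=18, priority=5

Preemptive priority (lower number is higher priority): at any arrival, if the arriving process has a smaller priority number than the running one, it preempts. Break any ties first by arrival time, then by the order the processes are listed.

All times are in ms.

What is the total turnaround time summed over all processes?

Timeline: | P7 0-13 | P5 13-14 | P2 14-18 | P1 18-35 | P2 35-42 | P8 42-60 | P3 60-73 | P6 73-74 | P4 74-86 |
Completion: P1=35  P2=42  P3=73  P4=86  P5=14  P6=74  P7=13  P8=60
Turnaround (C−A): P1=17  P2=33  P3=71  P4=85  P5=10  P6=60  P7=13  P8=59
Turnaround = completion − arrival: P1=17, P2=33, P3=71, P4=85, P5=10, P6=60, P7=13, P8=59
Total turnaround = 17 + 33 + 71 + 85 + 10 + 60 + 13 + 59 = 348

348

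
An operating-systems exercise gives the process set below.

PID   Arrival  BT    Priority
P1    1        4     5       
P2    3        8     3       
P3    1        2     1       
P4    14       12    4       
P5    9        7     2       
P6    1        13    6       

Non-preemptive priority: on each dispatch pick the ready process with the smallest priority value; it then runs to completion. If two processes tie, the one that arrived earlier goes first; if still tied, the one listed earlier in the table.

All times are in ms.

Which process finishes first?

Timeline: | idle 0-1 | P3 1-3 | P2 3-11 | P5 11-18 | P4 18-30 | P1 30-34 | P6 34-47 |
Completion: P1=34  P2=11  P3=3  P4=30  P5=18  P6=47
Finish order: P3 → P2 → P5 → P4 → P1 → P6

P3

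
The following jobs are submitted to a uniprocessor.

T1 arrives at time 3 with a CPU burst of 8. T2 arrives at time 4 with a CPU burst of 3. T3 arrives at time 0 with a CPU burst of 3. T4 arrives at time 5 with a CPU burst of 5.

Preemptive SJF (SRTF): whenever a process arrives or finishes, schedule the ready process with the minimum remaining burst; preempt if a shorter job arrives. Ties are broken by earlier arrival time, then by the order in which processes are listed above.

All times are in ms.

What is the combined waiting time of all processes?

Gantt: | T3 0-3 | T1 3-4 | T2 4-7 | T4 7-12 | T1 12-19 |
Completion: T1=19  T2=7  T3=3  T4=12
Waiting = turnaround − burst: T1=8, T2=0, T3=0, T4=2
Total waiting = 8 + 0 + 0 + 2 = 10

10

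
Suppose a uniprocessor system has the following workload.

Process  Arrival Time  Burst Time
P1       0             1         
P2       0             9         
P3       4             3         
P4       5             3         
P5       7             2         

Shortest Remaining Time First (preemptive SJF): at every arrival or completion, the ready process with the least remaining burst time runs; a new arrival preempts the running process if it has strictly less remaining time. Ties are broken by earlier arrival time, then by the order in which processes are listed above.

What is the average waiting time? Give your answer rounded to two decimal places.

Gantt: | P1 0-1 | P2 1-4 | P3 4-7 | P5 7-9 | P4 9-12 | P2 12-18 |
Completion: P1=1  P2=18  P3=7  P4=12  P5=9
Turnaround (C−A): P1=1  P2=18  P3=3  P4=7  P5=2
Waiting times: P1=0, P2=9, P3=0, P4=4, P5=0
Average waiting = (0+9+0+4+0) / 5 = 13/5 = 2.60

2.60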